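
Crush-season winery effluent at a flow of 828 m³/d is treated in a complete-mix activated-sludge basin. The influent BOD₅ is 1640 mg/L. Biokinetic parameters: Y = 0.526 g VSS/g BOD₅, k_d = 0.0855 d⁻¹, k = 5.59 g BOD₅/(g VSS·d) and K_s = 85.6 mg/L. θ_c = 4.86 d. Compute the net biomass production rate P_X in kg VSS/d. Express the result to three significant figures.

From the Monod/SRT balance for a CMAS, S = K_s·(1+k_d θ_c)/[θ_c·(Y k − k_d) − 1] = 85.6 × (1 + 0.0855 × 4.86) / [4.86 × (0.526 × 5.59 − 0.0855) − 1] = 121.2 / 12.87 = 9.412 mg/L.
Correct the yield for decay: Y_obs = Y/(1 + k_d θ_c) = 0.526 / (1 + 0.0855 × 4.86) = 0.526 / 1.416 = 0.3716.
Mass of BOD₅ removed per day: Q(S₀ − S) = 828 × 1631 g/m³ = 1350 kg/d.
Net biomass production P_X = Y_obs × Q·(S₀ − S) = 0.3716 × 1350 = 501.7 kg VSS/d.

P_X ≈ 502 kg VSS/d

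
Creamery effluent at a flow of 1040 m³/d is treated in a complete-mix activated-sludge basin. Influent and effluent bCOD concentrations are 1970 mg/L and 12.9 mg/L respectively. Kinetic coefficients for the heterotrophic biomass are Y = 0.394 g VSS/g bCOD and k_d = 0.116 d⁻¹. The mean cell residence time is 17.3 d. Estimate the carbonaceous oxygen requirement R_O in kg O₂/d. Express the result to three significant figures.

R_O ≈ 1660 kg O₂/d

Correct the yield for decay: Y_obs = Y/(1 + k_d θ_c) = 0.394 / (1 + 0.116 × 17.3) = 0.394 / 3.007 = 0.1310.
Q·(S₀ − S) = 1040 × (1970 − 12.9) × 10⁻³ = 2035 kg/d removed.
P_X = Y_obs·Q·(S₀ − S) = 0.1310 × 2035 = 266.7 kg VSS/d.
Carbonaceous O₂ demand = substrate oxidised − cell-mass equivalent = 2035 − 1.42 × 266.7 = 1657 kg O₂/d.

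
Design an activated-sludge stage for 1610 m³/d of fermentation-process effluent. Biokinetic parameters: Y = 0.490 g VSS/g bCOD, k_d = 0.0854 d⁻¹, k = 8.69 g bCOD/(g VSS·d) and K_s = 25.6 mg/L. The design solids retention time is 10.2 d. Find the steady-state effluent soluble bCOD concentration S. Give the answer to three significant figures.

Effluent substrate depends only on kinetics and SRT: S = K_s(1 + k_d θ_c) / [θ_c(Yk − k_d) − 1] = 25.6 × (1 + 0.0854 × 10.2) / [10.2 × (0.490 × 8.69 − 0.0854) − 1] = 47.90 / 41.56 = 1.152 mg/L.

S ≈ 1.15 mg/L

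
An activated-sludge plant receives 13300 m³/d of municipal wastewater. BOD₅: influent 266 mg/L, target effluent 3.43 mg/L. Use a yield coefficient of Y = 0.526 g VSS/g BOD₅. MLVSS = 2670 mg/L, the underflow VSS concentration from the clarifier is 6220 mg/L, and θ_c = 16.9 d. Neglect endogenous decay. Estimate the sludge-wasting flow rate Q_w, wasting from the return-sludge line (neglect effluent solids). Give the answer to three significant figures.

With k_d = 0 the design equation reduces to V = Y Q (S₀−S) θ_c / X = 0.526 × 13300 × (266 − 3.43) × 16.9 / 2670 = 11627 m³.
Q_w = (V·X)/(θ_c X_r) = 11627 × 2670 / (16.9 × 6220) = 295.3 m³/d.

Q_w ≈ 295 m³/d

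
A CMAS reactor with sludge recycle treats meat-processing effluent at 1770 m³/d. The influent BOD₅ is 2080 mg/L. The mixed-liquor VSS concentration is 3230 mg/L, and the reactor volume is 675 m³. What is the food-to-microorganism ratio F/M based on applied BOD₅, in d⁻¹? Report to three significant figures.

F/M = applied load / biomass = Q·S₀/(V·X) = 1770 × 2080 / (675.0 × 3230) = 1.689 d⁻¹.

F/M ≈ 1.69 d⁻¹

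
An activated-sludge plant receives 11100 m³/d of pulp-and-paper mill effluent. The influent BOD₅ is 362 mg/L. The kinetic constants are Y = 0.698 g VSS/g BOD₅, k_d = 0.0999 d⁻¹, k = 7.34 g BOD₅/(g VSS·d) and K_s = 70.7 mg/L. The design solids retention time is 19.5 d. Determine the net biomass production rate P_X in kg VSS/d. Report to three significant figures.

P_X ≈ 946 kg VSS/d

Effluent substrate depends only on kinetics and SRT: S = K_s(1 + k_d θ_c) / [θ_c(Yk − k_d) − 1] = 70.7 × (1 + 0.0999 × 19.5) / [19.5 × (0.698 × 7.34 − 0.0999) − 1] = 208.4 / 96.96 = 2.150 mg/L.
Correct the yield for decay: Y_obs = Y/(1 + k_d θ_c) = 0.698 / (1 + 0.0999 × 19.5) = 0.698 / 2.948 = 0.2368.
ΔS = 362 − 2.15 = 359.9 mg/L, so the substrate removal rate is 11100 × 359.9/1000 = 3994 kg BOD₅/d.
Net biomass production P_X = Y_obs × Q·(S₀ − S) = 0.2368 × 3994 = 945.7 kg VSS/d.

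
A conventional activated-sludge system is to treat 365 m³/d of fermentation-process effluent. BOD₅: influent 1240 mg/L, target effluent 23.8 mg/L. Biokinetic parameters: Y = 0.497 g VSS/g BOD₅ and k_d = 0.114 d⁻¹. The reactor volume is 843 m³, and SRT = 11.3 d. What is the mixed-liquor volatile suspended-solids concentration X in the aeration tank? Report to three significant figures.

X ≈ 1290 mg/L

X = Y·Q·ΔS·θ_c / [V·(1 + k_d θ_c)] = 0.497 × 365 × (1240 − 23.8) × 11.3 / [843 × (1 + 0.114 × 11.3)] = 1292 mg/L.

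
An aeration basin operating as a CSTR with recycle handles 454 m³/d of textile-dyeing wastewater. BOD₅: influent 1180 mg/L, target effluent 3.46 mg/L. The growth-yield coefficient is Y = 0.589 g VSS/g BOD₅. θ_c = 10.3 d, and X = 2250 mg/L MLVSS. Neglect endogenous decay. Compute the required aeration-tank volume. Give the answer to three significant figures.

V ≈ 1440 m³

Biomass mass balance (decay neglected): V·X = Y·Q·(S₀ − S)·θ_c, so V = 0.589 × 454 × (1180 − 3.46) × 10.3 / 2250 = 1440 m³.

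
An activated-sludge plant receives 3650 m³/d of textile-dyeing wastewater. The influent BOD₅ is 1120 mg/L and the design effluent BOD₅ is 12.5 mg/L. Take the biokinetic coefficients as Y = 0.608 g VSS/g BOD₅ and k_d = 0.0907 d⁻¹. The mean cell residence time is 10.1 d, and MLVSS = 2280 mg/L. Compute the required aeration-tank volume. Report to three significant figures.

Rearranging the biomass balance for a CMAS with decay, V = Y·Q·ΔS·θ_c / [X·(1+k_d θ_c)] = 0.608 × 3650 × (1120 − 12.5) × 10.1 / [2280 × (1 + 0.0907 × 10.1)] = 2.48×10^7 / 4369 = 5682 m³.

V ≈ 5680 m³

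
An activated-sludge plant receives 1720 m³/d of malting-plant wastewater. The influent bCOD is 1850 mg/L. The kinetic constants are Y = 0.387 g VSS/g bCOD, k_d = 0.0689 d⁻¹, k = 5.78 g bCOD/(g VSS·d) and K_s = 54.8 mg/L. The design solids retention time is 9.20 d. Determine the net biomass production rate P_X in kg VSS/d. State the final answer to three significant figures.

Effluent substrate depends only on kinetics and SRT: S = K_s(1 + k_d θ_c) / [θ_c(Yk − k_d) − 1] = 54.8 × (1 + 0.0689 × 9.20) / [9.20 × (0.387 × 5.78 − 0.0689) − 1] = 89.54 / 18.95 = 4.726 mg/L.
Y_obs = Y / (1 + k_d θ_c) = 0.387 / (1 + 0.0689 × 9.20) = 0.387 / 1.634 = 0.2369.
ΔS = 1850 − 4.73 = 1845 mg/L, so the substrate removal rate is 1720 × 1845/1000 = 3174 kg bCOD/d.
P_X = Y_obs · Q(S₀ − S) = 0.2369 × 3174 = 751.8 kg VSS/d.

P_X ≈ 752 kg VSS/d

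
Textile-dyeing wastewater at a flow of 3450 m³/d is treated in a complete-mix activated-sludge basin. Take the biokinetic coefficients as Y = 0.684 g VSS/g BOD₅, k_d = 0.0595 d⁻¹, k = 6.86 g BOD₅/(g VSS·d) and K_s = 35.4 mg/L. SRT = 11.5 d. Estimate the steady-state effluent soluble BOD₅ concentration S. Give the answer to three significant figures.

S ≈ 1.14 mg/L

Effluent substrate depends only on kinetics and SRT: S = K_s(1 + k_d θ_c) / [θ_c(Yk − k_d) − 1] = 35.4 × (1 + 0.0595 × 11.5) / [11.5 × (0.684 × 6.86 − 0.0595) − 1] = 59.62 / 52.28 = 1.141 mg/L.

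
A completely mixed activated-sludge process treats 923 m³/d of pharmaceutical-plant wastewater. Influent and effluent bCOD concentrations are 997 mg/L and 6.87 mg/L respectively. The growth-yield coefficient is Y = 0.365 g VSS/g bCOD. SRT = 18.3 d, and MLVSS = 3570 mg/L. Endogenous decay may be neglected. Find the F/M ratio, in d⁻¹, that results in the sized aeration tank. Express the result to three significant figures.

F/M ≈ 0.151 d⁻¹

V·X = Y·Q·ΔS·θ_c gives V = 0.365 × 923 × (997 − 6.87) × 18.3 / 3570 = 1710 m³.
Food-to-microorganism ratio F/M = Q S₀ / (V X) = 923 × 997 / (1710 × 3570) = 0.1508 d⁻¹.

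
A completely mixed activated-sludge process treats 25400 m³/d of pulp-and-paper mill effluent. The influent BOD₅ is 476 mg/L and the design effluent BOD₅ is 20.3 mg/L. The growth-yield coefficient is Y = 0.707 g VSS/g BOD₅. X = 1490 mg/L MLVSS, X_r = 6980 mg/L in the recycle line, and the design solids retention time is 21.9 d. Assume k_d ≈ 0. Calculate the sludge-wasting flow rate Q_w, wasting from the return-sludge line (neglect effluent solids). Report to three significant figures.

V·X = Y·Q·ΔS·θ_c gives V = 0.707 × 25400 × (476 − 20.3) × 21.9 / 1490 = 120279 m³.
Q_w = (V·X)/(θ_c X_r) = 120279 × 1490 / (21.9 × 6980) = 1172 m³/d.

Q_w ≈ 1170 m³/d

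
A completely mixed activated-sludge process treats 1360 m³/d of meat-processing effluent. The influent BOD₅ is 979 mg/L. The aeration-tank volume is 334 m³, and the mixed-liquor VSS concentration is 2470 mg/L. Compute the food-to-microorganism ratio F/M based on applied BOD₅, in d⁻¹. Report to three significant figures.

F/M = Q·S₀ / (V·X) = 1360 × 979 / (334.0 × 2470) = 1.614 g BOD₅·(g VSS·d)⁻¹.

F/M ≈ 1.61 d⁻¹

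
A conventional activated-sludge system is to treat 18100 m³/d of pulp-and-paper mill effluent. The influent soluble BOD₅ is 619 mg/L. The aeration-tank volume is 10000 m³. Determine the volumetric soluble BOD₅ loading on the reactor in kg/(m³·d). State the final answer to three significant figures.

L_v ≈ 1.12 kg soluble BOD₅/(m³·d)

Volumetric loading L_v = Q·S₀ / V = 18100 × 619 g/m³ / 10000 m³ = 1120 g/(m³·d) = 1.120 kg soluble BOD₅/(m³·d).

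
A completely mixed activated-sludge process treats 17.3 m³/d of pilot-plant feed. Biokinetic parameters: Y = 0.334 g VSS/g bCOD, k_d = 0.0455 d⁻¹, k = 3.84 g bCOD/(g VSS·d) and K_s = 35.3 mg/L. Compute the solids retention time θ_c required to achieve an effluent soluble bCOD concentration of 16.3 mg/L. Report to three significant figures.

θ_c ≈ 2.78 d

At the target effluent, Y k S/(K_s+S) = 0.334×3.84×16.3/51.60 = 0.4051 d⁻¹.
Then 1/θ_c = μ − k_d = 0.4051 − 0.0455 = 0.3596 d⁻¹, giving θ_c = 2.780 d.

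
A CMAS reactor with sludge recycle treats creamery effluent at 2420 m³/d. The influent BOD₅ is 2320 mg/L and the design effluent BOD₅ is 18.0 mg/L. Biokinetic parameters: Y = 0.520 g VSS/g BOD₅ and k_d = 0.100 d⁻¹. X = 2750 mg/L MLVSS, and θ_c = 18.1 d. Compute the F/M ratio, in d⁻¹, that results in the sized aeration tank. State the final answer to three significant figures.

F/M ≈ 0.301 d⁻¹

Rearranging the biomass balance for a CMAS with decay, V = Y·Q·ΔS·θ_c / [X·(1+k_d θ_c)] = 0.520 × 2420 × (2320 − 18.0) × 18.1 / [2750 × (1 + 0.100 × 18.1)] = 5.24×10^7 / 7728 = 6785 m³.
F/M = Q·S₀ / (V·X) = 2420 × 2320 / (6785 × 2750) = 0.3009 g BOD₅·(g VSS·d)⁻¹.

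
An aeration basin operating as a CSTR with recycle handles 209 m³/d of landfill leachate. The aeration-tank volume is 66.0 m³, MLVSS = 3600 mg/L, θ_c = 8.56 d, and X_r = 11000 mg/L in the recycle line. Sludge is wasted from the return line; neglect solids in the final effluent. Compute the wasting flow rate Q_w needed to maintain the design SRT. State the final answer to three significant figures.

θ_c = V·X/(Q_w·X_r) when wasting from the recycle, so Q_w = V·X/(θ_c·X_r) = 66.00 × 3600 / (8.56 × 11000) = 2.523 m³/d.

Q_w ≈ 2.52 m³/d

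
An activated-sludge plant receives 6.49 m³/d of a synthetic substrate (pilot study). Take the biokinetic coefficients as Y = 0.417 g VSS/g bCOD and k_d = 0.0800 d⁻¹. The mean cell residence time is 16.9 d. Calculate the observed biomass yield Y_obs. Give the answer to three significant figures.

Y_obs ≈ 0.177 g VSS/g bCOD

Observed yield with endogenous decay: Y_obs = Y / (1 + k_d·θ_c) = 0.417 / (1 + 0.0800 × 16.9) = 0.417 / 2.352 = 0.1773 g VSS/g bCOD.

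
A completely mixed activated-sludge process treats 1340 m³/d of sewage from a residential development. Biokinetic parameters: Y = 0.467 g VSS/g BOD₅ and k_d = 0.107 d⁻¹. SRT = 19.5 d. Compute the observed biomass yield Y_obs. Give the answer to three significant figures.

Y_obs ≈ 0.151 g VSS/g BOD₅

Correct the yield for decay: Y_obs = Y/(1 + k_d θ_c) = 0.467 / (1 + 0.107 × 19.5) = 0.467 / 3.087 = 0.1513.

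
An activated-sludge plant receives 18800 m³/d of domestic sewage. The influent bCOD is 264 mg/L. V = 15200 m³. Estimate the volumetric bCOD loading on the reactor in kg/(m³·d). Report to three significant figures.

Volumetric loading L_v = Q·S₀ / V = 18800 × 264 g/m³ / 15200 m³ = 326.5 g/(m³·d) = 0.3265 kg bCOD/(m³·d).

L_v ≈ 0.327 kg bCOD/(m³·d)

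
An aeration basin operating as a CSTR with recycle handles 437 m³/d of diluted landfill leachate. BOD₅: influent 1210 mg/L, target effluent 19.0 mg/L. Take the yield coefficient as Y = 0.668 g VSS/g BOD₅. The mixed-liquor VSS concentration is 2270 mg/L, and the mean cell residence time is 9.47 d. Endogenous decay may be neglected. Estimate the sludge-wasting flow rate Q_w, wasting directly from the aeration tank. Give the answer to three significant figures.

With k_d = 0 the design equation reduces to V = Y Q (S₀−S) θ_c / X = 0.668 × 437 × (1210 − 19.0) × 9.47 / 2270 = 1450 m³.
Wasting from the aeration tank: Q_w = V / θ_c = 1450 / 9.47 = 153.2 m³/d.

Q_w ≈ 153 m³/d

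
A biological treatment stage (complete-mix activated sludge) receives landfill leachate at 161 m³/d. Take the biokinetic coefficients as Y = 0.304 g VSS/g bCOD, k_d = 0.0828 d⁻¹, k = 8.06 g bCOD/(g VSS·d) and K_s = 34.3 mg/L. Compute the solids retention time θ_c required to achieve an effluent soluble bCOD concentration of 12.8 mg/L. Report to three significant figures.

From 1/θ_c = Y·k·S/(K_s + S) − k_d: Y·k·S/(K_s+S) = 0.304 × 8.06 × 12.8 / (34.3 + 12.8) = 0.6659 d⁻¹.
1/θ_c = 0.6659 − 0.0828 = 0.5831 d⁻¹, so θ_c = 1.715 d.

θ_c ≈ 1.72 d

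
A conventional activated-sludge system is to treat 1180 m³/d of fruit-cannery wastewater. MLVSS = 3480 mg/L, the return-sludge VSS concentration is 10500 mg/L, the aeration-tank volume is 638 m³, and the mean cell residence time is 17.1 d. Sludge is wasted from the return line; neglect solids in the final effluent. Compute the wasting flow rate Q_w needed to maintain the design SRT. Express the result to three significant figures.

Q_w ≈ 12.4 m³/d

Wasting from the return line (neglecting effluent solids): Q_w = V·X / (θ_c·X_r) = 638.0 × 3480 / (17.1 × 10500) = 12.37 m³/d.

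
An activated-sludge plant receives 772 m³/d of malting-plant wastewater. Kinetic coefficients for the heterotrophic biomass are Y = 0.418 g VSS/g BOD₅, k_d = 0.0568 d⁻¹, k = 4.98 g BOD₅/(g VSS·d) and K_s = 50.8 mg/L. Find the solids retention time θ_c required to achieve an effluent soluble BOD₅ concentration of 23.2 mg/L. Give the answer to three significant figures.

From 1/θ_c = Y·k·S/(K_s + S) − k_d: Y·k·S/(K_s+S) = 0.418 × 4.98 × 23.2 / (50.8 + 23.2) = 0.6526 d⁻¹.
Then 1/θ_c = μ − k_d = 0.6526 − 0.0568 = 0.5958 d⁻¹, giving θ_c = 1.678 d.

θ_c ≈ 1.68 d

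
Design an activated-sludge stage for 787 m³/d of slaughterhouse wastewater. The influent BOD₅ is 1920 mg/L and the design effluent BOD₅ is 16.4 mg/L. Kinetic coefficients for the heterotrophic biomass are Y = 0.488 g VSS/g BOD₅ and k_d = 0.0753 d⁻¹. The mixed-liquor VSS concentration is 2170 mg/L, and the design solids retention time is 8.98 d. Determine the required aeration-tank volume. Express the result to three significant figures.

From the SRT design equation V = Y Q (S₀−S) θ_c / [X (1 + k_d θ_c)] = 0.488 × 787 × (1920 − 16.4) × 8.98 / [2170 × (1 + 0.0753 × 8.98)] = 6.57×10^6 / 3637 = 1805 m³.

V ≈ 1800 m³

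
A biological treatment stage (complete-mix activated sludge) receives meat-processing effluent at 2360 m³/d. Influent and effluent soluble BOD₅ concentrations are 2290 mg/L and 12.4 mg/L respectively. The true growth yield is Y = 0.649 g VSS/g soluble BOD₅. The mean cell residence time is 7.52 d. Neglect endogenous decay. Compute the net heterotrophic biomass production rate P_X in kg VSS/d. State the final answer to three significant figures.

No decay correction is needed, so Y_obs = Y = 0.649.
Q·(S₀ − S) = 2360 × (2290 − 12.4) × 10⁻³ = 5375 kg/d removed.
P_X = Y_obs · Q(S₀ − S) = 0.6490 × 5375 = 3488 kg VSS/d.

P_X ≈ 3490 kg VSS/d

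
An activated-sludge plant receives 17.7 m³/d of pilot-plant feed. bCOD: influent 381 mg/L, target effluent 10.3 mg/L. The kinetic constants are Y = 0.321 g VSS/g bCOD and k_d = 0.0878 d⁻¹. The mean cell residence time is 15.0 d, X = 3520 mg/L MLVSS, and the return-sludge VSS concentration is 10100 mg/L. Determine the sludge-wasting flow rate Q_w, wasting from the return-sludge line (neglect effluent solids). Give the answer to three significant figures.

Rearranging the biomass balance for a CMAS with decay, V = Y·Q·ΔS·θ_c / [X·(1+k_d θ_c)] = 0.321 × 17.7 × (381 − 10.3) × 15.0 / [3520 × (1 + 0.0878 × 15.0)] = 3.16×10^4 / 8156 = 3.874 m³.
Wasting from the return line (neglecting effluent solids): Q_w = V·X / (θ_c·X_r) = 3.874 × 3520 / (15.0 × 10100) = 0.09000 m³/d.

Q_w ≈ 0.0900 m³/d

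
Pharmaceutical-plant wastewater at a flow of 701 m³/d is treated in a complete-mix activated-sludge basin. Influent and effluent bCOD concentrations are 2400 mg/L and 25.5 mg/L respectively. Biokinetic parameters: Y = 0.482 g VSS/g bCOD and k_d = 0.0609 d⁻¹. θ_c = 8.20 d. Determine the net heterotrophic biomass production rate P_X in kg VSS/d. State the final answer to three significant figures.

P_X ≈ 535 kg VSS/d

Y_obs = Y / (1 + k_d θ_c) = 0.482 / (1 + 0.0609 × 8.20) = 0.482 / 1.499 = 0.3215.
Mass of bCOD removed per day: Q(S₀ − S) = 701 × 2374 g/m³ = 1665 kg/d.
P_X = Y_obs · Q(S₀ − S) = 0.3215 × 1665 = 535.1 kg VSS/d.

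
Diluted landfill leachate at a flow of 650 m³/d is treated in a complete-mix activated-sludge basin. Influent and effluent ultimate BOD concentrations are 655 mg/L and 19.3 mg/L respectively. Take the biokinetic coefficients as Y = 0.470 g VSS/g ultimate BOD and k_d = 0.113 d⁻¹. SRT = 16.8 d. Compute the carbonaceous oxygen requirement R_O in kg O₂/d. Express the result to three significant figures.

The observed yield is Y_obs = Y/(1 + k_d·θ_c) = 0.470 / (1 + 0.113 × 16.8) = 0.470 / 2.898 = 0.1622 g VSS per g ultimate BOD removed.
Substrate removed = Q·(S₀ − S) = 650 m³/d × (655 − 19.3) g/m³ = 4.13×10^5 g/d = 413.2 kg/d.
Biomass synthesised: P_X = Y_obs × 413.2 = 67.00 kg VSS/d.
R_O = Q·ΔS − 1.42 P_X = 413.2 − 95.15 = 318.1 kg O₂/d.

R_O ≈ 318 kg O₂/d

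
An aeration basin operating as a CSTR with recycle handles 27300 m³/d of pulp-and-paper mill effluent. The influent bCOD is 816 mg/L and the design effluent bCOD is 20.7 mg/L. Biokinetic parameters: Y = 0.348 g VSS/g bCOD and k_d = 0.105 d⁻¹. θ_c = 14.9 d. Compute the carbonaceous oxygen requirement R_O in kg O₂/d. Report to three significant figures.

R_O ≈ 17500 kg O₂/d

Correct the yield for decay: Y_obs = Y/(1 + k_d θ_c) = 0.348 / (1 + 0.105 × 14.9) = 0.348 / 2.564 = 0.1357.
Q·(S₀ − S) = 27300 × (816 − 20.7) × 10⁻³ = 21712 kg/d removed.
P_X = Y_obs·Q·(S₀ − S) = 0.1357 × 21712 = 2946 kg VSS/d.
Carbonaceous O₂ demand = substrate oxidised − cell-mass equivalent = 21712 − 1.42 × 2946 = 17528 kg O₂/d.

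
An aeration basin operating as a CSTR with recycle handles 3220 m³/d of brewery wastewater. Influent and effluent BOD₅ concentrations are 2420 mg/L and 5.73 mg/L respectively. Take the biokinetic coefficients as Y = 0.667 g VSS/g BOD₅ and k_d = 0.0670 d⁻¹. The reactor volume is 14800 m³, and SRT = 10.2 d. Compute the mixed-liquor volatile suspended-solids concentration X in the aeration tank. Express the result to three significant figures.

X = Y·Q·ΔS·θ_c / [V·(1 + k_d θ_c)] = 0.667 × 3220 × (2420 − 5.73) × 10.2 / [14800 × (1 + 0.0670 × 10.2)] = 2123 mg/L.

X ≈ 2120 mg/L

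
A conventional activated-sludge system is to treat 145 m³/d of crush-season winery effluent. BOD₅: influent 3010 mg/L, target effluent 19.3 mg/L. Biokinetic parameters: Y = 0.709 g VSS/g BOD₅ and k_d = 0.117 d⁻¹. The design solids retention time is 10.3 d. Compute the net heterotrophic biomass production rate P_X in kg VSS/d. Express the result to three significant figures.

P_X ≈ 139 kg VSS/d

The observed yield is Y_obs = Y/(1 + k_d·θ_c) = 0.709 / (1 + 0.117 × 10.3) = 0.709 / 2.205 = 0.3215 g VSS per g BOD₅ removed.
Substrate removed = Q·(S₀ − S) = 145 m³/d × (3010 − 19.3) g/m³ = 4.34×10^5 g/d = 433.7 kg/d.
So the net sludge growth is P_X = 0.3215 × 433.7 = 139.4 kg VSS/d.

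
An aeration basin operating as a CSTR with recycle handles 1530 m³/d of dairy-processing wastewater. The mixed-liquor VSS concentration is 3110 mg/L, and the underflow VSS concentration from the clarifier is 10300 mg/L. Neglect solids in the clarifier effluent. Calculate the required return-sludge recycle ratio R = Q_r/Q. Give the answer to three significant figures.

Solids balance on the clarifier gives (1+R)X = R·X_r, so R = X/(X_r − X) = 3110 / (10300 − 3110) = 0.4325.

R ≈ 0.433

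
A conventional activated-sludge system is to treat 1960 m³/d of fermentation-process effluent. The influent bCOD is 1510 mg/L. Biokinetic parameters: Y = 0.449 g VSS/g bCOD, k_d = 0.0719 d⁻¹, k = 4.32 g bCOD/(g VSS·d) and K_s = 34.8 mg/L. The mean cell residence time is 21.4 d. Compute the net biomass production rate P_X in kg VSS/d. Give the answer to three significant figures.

Effluent substrate depends only on kinetics and SRT: S = K_s(1 + k_d θ_c) / [θ_c(Yk − k_d) − 1] = 34.8 × (1 + 0.0719 × 21.4) / [21.4 × (0.449 × 4.32 − 0.0719) − 1] = 88.35 / 38.97 = 2.267 mg/L.
Observed yield with endogenous decay: Y_obs = Y / (1 + k_d·θ_c) = 0.449 / (1 + 0.0719 × 21.4) = 0.449 / 2.539 = 0.1769 g VSS/g bCOD.
Substrate removed = Q·(S₀ − S) = 1960 m³/d × (1510 − 2.27) g/m³ = 2.96×10^6 g/d = 2955 kg/d.
So the net sludge growth is P_X = 0.1769 × 2955 = 522.7 kg VSS/d.

P_X ≈ 523 kg VSS/d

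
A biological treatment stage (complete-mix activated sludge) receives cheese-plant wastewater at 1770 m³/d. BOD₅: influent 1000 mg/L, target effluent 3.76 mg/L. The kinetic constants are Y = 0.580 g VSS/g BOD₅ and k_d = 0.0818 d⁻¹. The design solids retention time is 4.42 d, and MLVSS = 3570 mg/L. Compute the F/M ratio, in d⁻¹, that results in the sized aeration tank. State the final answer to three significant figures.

Steady-state biomass mass balance: V·X·(1 + k_d·θ_c) = Y·Q·(S₀ − S)·θ_c, so V = 0.580 × 1770 × (1000 − 3.76) × 4.42 / [3570 × (1 + 0.0818 × 4.42)] = 4.52×10^6 / 4861 = 930.0 m³.
F/M = Q·S₀ / (V·X) = 1770 × 1000 / (930.0 × 3570) = 0.5331 g BOD₅·(g VSS·d)⁻¹.

F/M ≈ 0.533 d⁻¹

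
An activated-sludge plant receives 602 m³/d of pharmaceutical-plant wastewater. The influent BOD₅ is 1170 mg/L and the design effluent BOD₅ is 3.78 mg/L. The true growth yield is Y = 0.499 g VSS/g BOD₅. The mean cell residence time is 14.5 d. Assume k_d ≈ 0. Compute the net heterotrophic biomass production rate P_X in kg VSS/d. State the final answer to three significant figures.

P_X ≈ 350 kg VSS/d

With endogenous decay neglected, the observed yield equals the true yield: Y_obs = Y = 0.499 g VSS/g BOD₅.
Substrate removed = Q·(S₀ − S) = 602 m³/d × (1170 − 3.78) g/m³ = 7.02×10^5 g/d = 702.1 kg/d.
Net biomass production P_X = Y_obs × Q·(S₀ − S) = 0.4990 × 702.1 = 350.3 kg VSS/d.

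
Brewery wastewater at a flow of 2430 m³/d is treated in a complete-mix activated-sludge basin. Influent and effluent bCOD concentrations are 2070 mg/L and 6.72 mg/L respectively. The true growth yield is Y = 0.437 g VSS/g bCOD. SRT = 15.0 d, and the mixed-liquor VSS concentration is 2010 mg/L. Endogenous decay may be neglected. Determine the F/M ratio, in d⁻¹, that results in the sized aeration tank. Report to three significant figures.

V·X = Y·Q·ΔS·θ_c gives V = 0.437 × 2430 × (2070 − 6.72) × 15.0 / 2010 = 16351 m³.
F/M = Q·S₀ / (V·X) = 2430 × 2070 / (16351 × 2010) = 0.1531 g bCOD·(g VSS·d)⁻¹.

F/M ≈ 0.153 d⁻¹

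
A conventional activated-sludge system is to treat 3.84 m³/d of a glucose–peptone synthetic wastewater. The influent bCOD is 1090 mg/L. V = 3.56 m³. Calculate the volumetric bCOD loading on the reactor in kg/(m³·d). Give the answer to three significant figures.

L_v ≈ 1.18 kg bCOD/(m³·d)

Applied bCOD load per unit volume = Q·S₀/V = (3.84 × 1090/1000)/3.560 = 1.176 kg bCOD·m⁻³·d⁻¹.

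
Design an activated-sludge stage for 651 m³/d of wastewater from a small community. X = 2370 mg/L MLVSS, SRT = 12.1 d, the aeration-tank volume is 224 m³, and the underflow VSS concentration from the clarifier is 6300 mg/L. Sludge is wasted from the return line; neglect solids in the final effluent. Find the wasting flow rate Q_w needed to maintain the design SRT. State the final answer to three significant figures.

Q_w ≈ 6.96 m³/d

Q_w = (V·X)/(θ_c X_r) = 224.0 × 2370 / (12.1 × 6300) = 6.964 m³/d.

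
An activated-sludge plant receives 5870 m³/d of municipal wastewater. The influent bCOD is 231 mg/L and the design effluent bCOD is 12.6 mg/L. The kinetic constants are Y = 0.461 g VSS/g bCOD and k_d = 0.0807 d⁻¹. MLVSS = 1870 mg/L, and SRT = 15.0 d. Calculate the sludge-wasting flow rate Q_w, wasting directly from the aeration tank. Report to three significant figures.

Q_w ≈ 143 m³/d

Steady-state biomass mass balance: V·X·(1 + k_d·θ_c) = Y·Q·(S₀ − S)·θ_c, so V = 0.461 × 5870 × (231 − 12.6) × 15.0 / [1870 × (1 + 0.0807 × 15.0)] = 8.87×10^6 / 4134 = 2145 m³.
With mixed-liquor wasting, θ_c = V/Q_w, so Q_w = V/θ_c = 2145/15.0 = 143.0 m³/d.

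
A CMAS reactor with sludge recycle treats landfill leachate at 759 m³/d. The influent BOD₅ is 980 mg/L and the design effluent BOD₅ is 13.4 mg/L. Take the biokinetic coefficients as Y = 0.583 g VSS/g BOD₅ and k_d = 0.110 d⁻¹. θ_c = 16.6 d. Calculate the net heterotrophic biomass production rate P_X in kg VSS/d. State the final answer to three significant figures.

P_X ≈ 151 kg VSS/d

Correct the yield for decay: Y_obs = Y/(1 + k_d θ_c) = 0.583 / (1 + 0.110 × 16.6) = 0.583 / 2.826 = 0.2063.
Mass of BOD₅ removed per day: Q(S₀ − S) = 759 × 966.6 g/m³ = 733.6 kg/d.
Net biomass production P_X = Y_obs × Q·(S₀ − S) = 0.2063 × 733.6 = 151.4 kg VSS/d.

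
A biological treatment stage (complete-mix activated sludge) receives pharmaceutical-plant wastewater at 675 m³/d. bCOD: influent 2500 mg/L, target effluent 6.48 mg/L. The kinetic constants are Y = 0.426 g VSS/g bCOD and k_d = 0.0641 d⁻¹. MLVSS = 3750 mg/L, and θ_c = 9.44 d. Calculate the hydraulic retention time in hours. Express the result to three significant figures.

Steady-state biomass mass balance: V·X·(1 + k_d·θ_c) = Y·Q·(S₀ − S)·θ_c, so V = 0.426 × 675 × (2500 − 6.48) × 9.44 / [3750 × (1 + 0.0641 × 9.44)] = 6.77×10^6 / 6019 = 1125 m³.
HRT = V/Q = 1125 m³ / 675 m³·d⁻¹ = 1.666 d × 24 = 39.98 h.

τ ≈ 40.0 h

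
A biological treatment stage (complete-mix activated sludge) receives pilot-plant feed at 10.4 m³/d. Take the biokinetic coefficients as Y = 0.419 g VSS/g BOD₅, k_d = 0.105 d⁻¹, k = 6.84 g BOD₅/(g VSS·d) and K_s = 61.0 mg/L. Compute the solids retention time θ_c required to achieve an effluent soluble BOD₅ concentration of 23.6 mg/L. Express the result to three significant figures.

θ_c ≈ 1.44 d

At the target effluent, Y k S/(K_s+S) = 0.419×6.84×23.6/84.60 = 0.7995 d⁻¹.
Then 1/θ_c = μ − k_d = 0.7995 − 0.105 = 0.6945 d⁻¹, giving θ_c = 1.440 d.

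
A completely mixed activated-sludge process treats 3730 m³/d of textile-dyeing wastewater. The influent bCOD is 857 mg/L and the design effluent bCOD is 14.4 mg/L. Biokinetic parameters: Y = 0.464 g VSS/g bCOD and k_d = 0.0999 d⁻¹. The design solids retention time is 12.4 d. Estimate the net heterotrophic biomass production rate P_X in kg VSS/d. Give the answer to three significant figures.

Correct the yield for decay: Y_obs = Y/(1 + k_d θ_c) = 0.464 / (1 + 0.0999 × 12.4) = 0.464 / 2.239 = 0.2073.
Q·(S₀ − S) = 3730 × (857 − 14.4) × 10⁻³ = 3143 kg/d removed.
So the net sludge growth is P_X = 0.2073 × 3143 = 651.4 kg VSS/d.

P_X ≈ 651 kg VSS/d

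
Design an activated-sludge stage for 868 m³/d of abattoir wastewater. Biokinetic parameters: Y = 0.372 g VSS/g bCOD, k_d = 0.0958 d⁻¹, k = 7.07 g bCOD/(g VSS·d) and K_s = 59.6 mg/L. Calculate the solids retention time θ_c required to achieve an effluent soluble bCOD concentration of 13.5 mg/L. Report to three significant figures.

θ_c ≈ 2.56 d

Specific growth rate at S = 13.5 mg/L: μ = YkS/(K_s+S) = 0.372·7.07·13.5/(59.6+13.5) = 0.4857 d⁻¹.
Then 1/θ_c = μ − k_d = 0.4857 − 0.0958 = 0.3899 d⁻¹, giving θ_c = 2.565 d.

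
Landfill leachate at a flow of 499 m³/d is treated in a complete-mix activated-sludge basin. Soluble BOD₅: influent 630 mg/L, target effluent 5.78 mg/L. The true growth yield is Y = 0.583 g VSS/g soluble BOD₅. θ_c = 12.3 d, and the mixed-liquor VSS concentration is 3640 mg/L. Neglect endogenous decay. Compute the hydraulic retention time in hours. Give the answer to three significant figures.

V·X = Y·Q·ΔS·θ_c gives V = 0.583 × 499 × (630 − 5.78) × 12.3 / 3640 = 613.6 m³.
Hydraulic retention time τ = V/Q = 613.6 / 499 = 1.230 d = 29.51 h.

τ ≈ 29.5 h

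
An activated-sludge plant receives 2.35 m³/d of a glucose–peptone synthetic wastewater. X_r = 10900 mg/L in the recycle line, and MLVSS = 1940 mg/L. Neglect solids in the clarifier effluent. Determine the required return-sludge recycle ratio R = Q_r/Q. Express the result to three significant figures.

R ≈ 0.217

R = Q_r/Q = X/(X_r − X) = 1940 / (10900 − 1940) = 0.2165.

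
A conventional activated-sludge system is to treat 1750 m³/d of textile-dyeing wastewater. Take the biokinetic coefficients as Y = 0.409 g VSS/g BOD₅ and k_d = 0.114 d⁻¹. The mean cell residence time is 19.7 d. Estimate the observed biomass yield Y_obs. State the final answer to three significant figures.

Correct the yield for decay: Y_obs = Y/(1 + k_d θ_c) = 0.409 / (1 + 0.114 × 19.7) = 0.409 / 3.246 = 0.1260.

Y_obs ≈ 0.126 g VSS/g BOD₅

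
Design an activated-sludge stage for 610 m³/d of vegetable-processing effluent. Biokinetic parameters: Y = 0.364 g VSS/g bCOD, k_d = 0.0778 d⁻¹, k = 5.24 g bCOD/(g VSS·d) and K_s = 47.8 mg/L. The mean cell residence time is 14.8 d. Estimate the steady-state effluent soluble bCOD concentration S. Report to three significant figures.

S ≈ 3.94 mg/L

From the Monod/SRT balance for a CMAS, S = K_s·(1+k_d θ_c)/[θ_c·(Y k − k_d) − 1] = 47.8 × (1 + 0.0778 × 14.8) / [14.8 × (0.364 × 5.24 − 0.0778) − 1] = 102.8 / 26.08 = 3.944 mg/L.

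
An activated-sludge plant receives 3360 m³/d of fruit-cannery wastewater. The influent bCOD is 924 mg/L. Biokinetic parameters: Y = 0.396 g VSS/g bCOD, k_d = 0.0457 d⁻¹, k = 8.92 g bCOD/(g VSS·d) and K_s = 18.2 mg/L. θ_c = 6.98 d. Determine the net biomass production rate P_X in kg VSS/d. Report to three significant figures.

P_X ≈ 931 kg VSS/d

Effluent substrate depends only on kinetics and SRT: S = K_s(1 + k_d θ_c) / [θ_c(Yk − k_d) − 1] = 18.2 × (1 + 0.0457 × 6.98) / [6.98 × (0.396 × 8.92 − 0.0457) − 1] = 24.01 / 23.34 = 1.029 mg/L.
The observed yield is Y_obs = Y/(1 + k_d·θ_c) = 0.396 / (1 + 0.0457 × 6.98) = 0.396 / 1.319 = 0.3002 g VSS per g bCOD removed.
Mass of bCOD removed per day: Q(S₀ − S) = 3360 × 923.0 g/m³ = 3101 kg/d.
P_X = Y_obs · Q(S₀ − S) = 0.3002 × 3101 = 931.1 kg VSS/d.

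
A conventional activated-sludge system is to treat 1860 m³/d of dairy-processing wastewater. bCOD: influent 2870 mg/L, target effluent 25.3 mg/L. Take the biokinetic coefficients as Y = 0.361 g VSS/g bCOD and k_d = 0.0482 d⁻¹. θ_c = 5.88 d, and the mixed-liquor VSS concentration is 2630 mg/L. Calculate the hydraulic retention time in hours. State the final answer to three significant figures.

Rearranging the biomass balance for a CMAS with decay, V = Y·Q·ΔS·θ_c / [X·(1+k_d θ_c)] = 0.361 × 1860 × (2870 − 25.3) × 5.88 / [2630 × (1 + 0.0482 × 5.88)] = 1.12×10^7 / 3375 = 3327 m³.
HRT = V/Q = 3327 m³ / 1860 m³·d⁻¹ = 1.789 d × 24 = 42.93 h.

τ ≈ 42.9 h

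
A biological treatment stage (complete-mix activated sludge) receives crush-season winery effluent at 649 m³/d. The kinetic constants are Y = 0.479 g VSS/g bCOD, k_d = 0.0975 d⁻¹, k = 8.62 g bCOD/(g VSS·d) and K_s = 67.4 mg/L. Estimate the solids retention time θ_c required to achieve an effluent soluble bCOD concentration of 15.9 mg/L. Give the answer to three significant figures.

Specific growth rate at S = 15.9 mg/L: μ = YkS/(K_s+S) = 0.479·8.62·15.9/(67.4+15.9) = 0.7881 d⁻¹.
θ_c = 1/(μ − k_d) = 1/(0.7881 − 0.0975) = 1/0.6906 = 1.448 d.

θ_c ≈ 1.45 d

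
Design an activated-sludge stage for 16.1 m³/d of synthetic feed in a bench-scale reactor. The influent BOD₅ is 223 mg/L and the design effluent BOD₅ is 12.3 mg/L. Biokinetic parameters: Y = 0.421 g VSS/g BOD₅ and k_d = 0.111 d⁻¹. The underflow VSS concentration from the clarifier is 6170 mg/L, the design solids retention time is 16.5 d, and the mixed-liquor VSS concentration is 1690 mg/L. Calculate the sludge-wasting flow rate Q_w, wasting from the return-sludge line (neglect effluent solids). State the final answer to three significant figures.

Steady-state biomass mass balance: V·X·(1 + k_d·θ_c) = Y·Q·(S₀ − S)·θ_c, so V = 0.421 × 16.1 × (223 − 12.3) × 16.5 / [1690 × (1 + 0.111 × 16.5)] = 2.36×10^4 / 4785 = 4.924 m³.
Wasting from the return line (neglecting effluent solids): Q_w = V·X / (θ_c·X_r) = 4.924 × 1690 / (16.5 × 6170) = 0.08175 m³/d.

Q_w ≈ 0.0817 m³/d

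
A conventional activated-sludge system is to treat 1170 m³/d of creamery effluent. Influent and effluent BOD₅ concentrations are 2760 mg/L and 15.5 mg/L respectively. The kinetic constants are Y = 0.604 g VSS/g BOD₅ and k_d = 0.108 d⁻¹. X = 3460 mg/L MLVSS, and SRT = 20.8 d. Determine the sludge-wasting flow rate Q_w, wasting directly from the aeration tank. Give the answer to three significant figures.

Q_w ≈ 173 m³/d

Rearranging the biomass balance for a CMAS with decay, V = Y·Q·ΔS·θ_c / [X·(1+k_d θ_c)] = 0.604 × 1170 × (2760 − 15.5) × 20.8 / [3460 × (1 + 0.108 × 20.8)] = 4.03×10^7 / 11233 = 3591 m³.
For wasting at MLVSS concentration, Q_w = V/θ_c = 3591/20.8 = 172.7 m³/d.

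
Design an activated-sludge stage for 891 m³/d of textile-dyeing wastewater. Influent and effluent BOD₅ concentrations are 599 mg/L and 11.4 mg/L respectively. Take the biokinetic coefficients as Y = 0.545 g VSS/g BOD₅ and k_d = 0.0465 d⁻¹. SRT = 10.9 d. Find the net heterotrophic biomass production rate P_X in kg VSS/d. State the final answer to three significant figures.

Correct the yield for decay: Y_obs = Y/(1 + k_d θ_c) = 0.545 / (1 + 0.0465 × 10.9) = 0.545 / 1.507 = 0.3617.
Substrate removed = Q·(S₀ − S) = 891 m³/d × (599 − 11.4) g/m³ = 5.24×10^5 g/d = 523.6 kg/d.
Biomass produced: P_X = Y_obs·Q·ΔS = 0.3617 × 523.6 ≈ 189.4 kg VSS/d.

P_X ≈ 189 kg VSS/d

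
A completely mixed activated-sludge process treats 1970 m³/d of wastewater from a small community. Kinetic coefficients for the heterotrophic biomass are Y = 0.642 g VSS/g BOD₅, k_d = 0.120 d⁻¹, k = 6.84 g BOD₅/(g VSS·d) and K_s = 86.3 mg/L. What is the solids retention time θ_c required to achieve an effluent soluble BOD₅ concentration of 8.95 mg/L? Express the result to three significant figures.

At the target effluent, Y k S/(K_s+S) = 0.642×6.84×8.95/95.25 = 0.4126 d⁻¹.
Then 1/θ_c = μ − k_d = 0.4126 − 0.120 = 0.2926 d⁻¹, giving θ_c = 3.417 d.

θ_c ≈ 3.42 d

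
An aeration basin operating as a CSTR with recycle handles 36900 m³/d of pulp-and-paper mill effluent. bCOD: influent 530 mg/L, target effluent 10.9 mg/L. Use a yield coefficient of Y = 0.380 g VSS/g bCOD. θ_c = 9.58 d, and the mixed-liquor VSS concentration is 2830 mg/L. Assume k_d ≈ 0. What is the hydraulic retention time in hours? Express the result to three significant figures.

τ ≈ 16.0 h

V·X = Y·Q·ΔS·θ_c gives V = 0.380 × 36900 × (530 − 10.9) × 9.58 / 2830 = 24640 m³.
HRT = V/Q = 24640 m³ / 36900 m³·d⁻¹ = 0.6677 d × 24 = 16.03 h.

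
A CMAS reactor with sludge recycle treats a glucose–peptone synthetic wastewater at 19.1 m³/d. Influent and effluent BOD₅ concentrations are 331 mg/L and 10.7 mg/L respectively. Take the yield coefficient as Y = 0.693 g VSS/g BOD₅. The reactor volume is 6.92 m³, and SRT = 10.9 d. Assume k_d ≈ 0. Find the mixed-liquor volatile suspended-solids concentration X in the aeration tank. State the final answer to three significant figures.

X = Y·Q·ΔS·θ_c / V = 0.693 × 19.1 × (331 − 10.7) × 10.9 / 6.92 = 6678 mg/L.

X ≈ 6680 mg/L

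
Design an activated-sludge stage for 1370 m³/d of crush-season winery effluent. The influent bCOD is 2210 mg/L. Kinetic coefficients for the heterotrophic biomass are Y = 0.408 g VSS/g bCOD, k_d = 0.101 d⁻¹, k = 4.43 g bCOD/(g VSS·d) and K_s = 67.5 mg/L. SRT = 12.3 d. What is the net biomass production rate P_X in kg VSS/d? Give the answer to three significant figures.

P_X ≈ 549 kg VSS/d

Effluent substrate depends only on kinetics and SRT: S = K_s(1 + k_d θ_c) / [θ_c(Yk − k_d) − 1] = 67.5 × (1 + 0.101 × 12.3) / [12.3 × (0.408 × 4.43 − 0.101) − 1] = 151.4 / 19.99 = 7.572 mg/L.
Observed yield with endogenous decay: Y_obs = Y / (1 + k_d·θ_c) = 0.408 / (1 + 0.101 × 12.3) = 0.408 / 2.242 = 0.1820 g VSS/g bCOD.
Substrate removed = Q·(S₀ − S) = 1370 m³/d × (2210 − 7.57) g/m³ = 3.02×10^6 g/d = 3017 kg/d.
P_X = Y_obs · Q(S₀ − S) = 0.1820 × 3017 = 549.0 kg VSS/d.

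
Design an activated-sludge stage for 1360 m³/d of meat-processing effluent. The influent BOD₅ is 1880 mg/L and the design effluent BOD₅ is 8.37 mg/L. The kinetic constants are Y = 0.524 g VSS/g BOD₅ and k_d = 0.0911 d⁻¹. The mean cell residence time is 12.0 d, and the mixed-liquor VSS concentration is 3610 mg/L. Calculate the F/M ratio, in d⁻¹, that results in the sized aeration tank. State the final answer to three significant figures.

From the SRT design equation V = Y Q (S₀−S) θ_c / [X (1 + k_d θ_c)] = 0.524 × 1360 × (1880 − 8.37) × 12.0 / [3610 × (1 + 0.0911 × 12.0)] = 1.6×10^7 / 7556 = 2118 m³.
F/M = Q·S₀ / (V·X) = 1360 × 1880 / (2118 × 3610) = 0.3344 g BOD₅·(g VSS·d)⁻¹.

F/M ≈ 0.334 d⁻¹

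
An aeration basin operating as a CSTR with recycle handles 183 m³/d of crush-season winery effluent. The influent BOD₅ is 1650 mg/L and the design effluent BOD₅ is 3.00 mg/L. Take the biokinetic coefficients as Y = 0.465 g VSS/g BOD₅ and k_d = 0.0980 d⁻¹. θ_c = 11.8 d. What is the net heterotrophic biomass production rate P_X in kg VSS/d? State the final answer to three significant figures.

Y_obs = Y / (1 + k_d θ_c) = 0.465 / (1 + 0.0980 × 11.8) = 0.465 / 2.156 = 0.2156.
Substrate removed = Q·(S₀ − S) = 183 m³/d × (1650 − 3.00) g/m³ = 3.01×10^5 g/d = 301.4 kg/d.
P_X = Y_obs · Q(S₀ − S) = 0.2156 × 301.4 = 64.99 kg VSS/d.

P_X ≈ 65.0 kg VSS/d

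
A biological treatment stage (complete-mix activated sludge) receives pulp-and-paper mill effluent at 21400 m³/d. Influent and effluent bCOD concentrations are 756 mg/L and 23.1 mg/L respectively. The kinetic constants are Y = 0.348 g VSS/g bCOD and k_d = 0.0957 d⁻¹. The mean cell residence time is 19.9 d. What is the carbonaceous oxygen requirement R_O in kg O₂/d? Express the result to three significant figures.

R_O ≈ 13000 kg O₂/d

Observed yield with endogenous decay: Y_obs = Y / (1 + k_d·θ_c) = 0.348 / (1 + 0.0957 × 19.9) = 0.348 / 2.904 = 0.1198 g VSS/g bCOD.
ΔS = 756 − 23.1 = 732.9 mg/L, so the substrate removal rate is 21400 × 732.9/1000 = 15684 kg bCOD/d.
Net sludge production P_X = 0.1198 × 15684 = 1879 kg VSS/d.
R_O = Q·(S₀ − S) − 1.42·P_X = 15684 − 1.42 × 1879 = 13016 kg O₂/d.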